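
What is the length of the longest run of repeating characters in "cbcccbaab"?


Input: "cbcccbaab"
Scanning for longest run:
  Position 1 ('b'): new char, reset run to 1
  Position 2 ('c'): new char, reset run to 1
  Position 3 ('c'): continues run of 'c', length=2
  Position 4 ('c'): continues run of 'c', length=3
  Position 5 ('b'): new char, reset run to 1
  Position 6 ('a'): new char, reset run to 1
  Position 7 ('a'): continues run of 'a', length=2
  Position 8 ('b'): new char, reset run to 1
Longest run: 'c' with length 3

3


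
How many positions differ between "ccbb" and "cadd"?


Comparing "ccbb" and "cadd" position by position:
  Position 0: 'c' vs 'c' => same
  Position 1: 'c' vs 'a' => DIFFER
  Position 2: 'b' vs 'd' => DIFFER
  Position 3: 'b' vs 'd' => DIFFER
Positions that differ: 3

3


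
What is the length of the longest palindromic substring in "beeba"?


Input: "beeba"
Checking substrings for palindromes:
  [0:4] "beeb" (len 4) => palindrome
  [1:3] "ee" (len 2) => palindrome
Longest palindromic substring: "beeb" with length 4

4


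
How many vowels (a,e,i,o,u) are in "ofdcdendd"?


Input: ofdcdendd
Checking each character:
  'o' at position 0: vowel (running total: 1)
  'f' at position 1: consonant
  'd' at position 2: consonant
  'c' at position 3: consonant
  'd' at position 4: consonant
  'e' at position 5: vowel (running total: 2)
  'n' at position 6: consonant
  'd' at position 7: consonant
  'd' at position 8: consonant
Total vowels: 2

2


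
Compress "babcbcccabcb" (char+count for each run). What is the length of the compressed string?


Input: babcbcccabcb
Runs:
  'b' x 1 => "b1"
  'a' x 1 => "a1"
  'b' x 1 => "b1"
  'c' x 1 => "c1"
  'b' x 1 => "b1"
  'c' x 3 => "c3"
  'a' x 1 => "a1"
  'b' x 1 => "b1"
  'c' x 1 => "c1"
  'b' x 1 => "b1"
Compressed: "b1a1b1c1b1c3a1b1c1b1"
Compressed length: 20

20


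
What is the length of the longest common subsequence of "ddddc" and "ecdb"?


LCS of "ddddc" and "ecdb"
DP table:
           e    c    d    b
      0    0    0    0    0
  d   0    0    0    1    1
  d   0    0    0    1    1
  d   0    0    0    1    1
  d   0    0    0    1    1
  c   0    0    1    1    1
LCS length = dp[5][4] = 1

1


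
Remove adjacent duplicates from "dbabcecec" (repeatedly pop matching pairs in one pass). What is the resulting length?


Input: dbabcecec
Stack-based adjacent duplicate removal:
  Read 'd': push. Stack: d
  Read 'b': push. Stack: db
  Read 'a': push. Stack: dba
  Read 'b': push. Stack: dbab
  Read 'c': push. Stack: dbabc
  Read 'e': push. Stack: dbabce
  Read 'c': push. Stack: dbabcec
  Read 'e': push. Stack: dbabcece
  Read 'c': push. Stack: dbabcecec
Final stack: "dbabcecec" (length 9)

9


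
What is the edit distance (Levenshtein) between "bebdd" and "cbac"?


Computing edit distance: "bebdd" -> "cbac"
DP table:
           c    b    a    c
      0    1    2    3    4
  b   1    1    1    2    3
  e   2    2    2    2    3
  b   3    3    2    3    3
  d   4    4    3    3    4
  d   5    5    4    4    4
Edit distance = dp[5][4] = 4

4


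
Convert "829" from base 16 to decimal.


Input: "829" in base 16
Positional expansion:
  Digit '8' (value 8) x 16^2 = 2048
  Digit '2' (value 2) x 16^1 = 32
  Digit '9' (value 9) x 16^0 = 9
Sum = 2089

2089


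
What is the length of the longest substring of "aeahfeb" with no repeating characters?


Input: "aeahfeb"
Sliding window (track last position of each char):
  Position 0 ('a'): window [0,0] length 1 -- new best
  Position 1 ('e'): window [0,1] length 2 -- new best
  Position 2 ('a'): repeat (last at 0), move window start to 1
  Position 2 ('a'): window [1,2] length 2
  Position 3 ('h'): window [1,3] length 3 -- new best
  Position 4 ('f'): window [1,4] length 4 -- new best
  Position 5 ('e'): repeat (last at 1), move window start to 2
  Position 5 ('e'): window [2,5] length 4
  Position 6 ('b'): window [2,6] length 5 -- new best
Longest substring with no repeats: "ahfeb" with length 5

5


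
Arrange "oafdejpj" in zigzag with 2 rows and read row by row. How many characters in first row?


Zigzag "oafdejpj" into 2 rows:
Placing characters:
  'o' => row 0
  'a' => row 1
  'f' => row 0
  'd' => row 1
  'e' => row 0
  'j' => row 1
  'p' => row 0
  'j' => row 1
Rows:
  Row 0: "ofep"
  Row 1: "adjj"
First row length: 4

4


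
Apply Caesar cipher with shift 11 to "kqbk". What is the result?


Caesar cipher: shift "kqbk" by 11
  'k' (pos 10) + 11 = pos 21 = 'v'
  'q' (pos 16) + 11 = pos 1 = 'b'
  'b' (pos 1) + 11 = pos 12 = 'm'
  'k' (pos 10) + 11 = pos 21 = 'v'
Result: vbmv

vbmv


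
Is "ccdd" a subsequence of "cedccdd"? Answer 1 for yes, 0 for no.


Check if "ccdd" is a subsequence of "cedccdd"
Greedy scan:
  Position 0 ('c'): matches sub[0] = 'c'
  Position 1 ('e'): no match needed
  Position 2 ('d'): no match needed
  Position 3 ('c'): matches sub[1] = 'c'
  Position 4 ('c'): no match needed
  Position 5 ('d'): matches sub[2] = 'd'
  Position 6 ('d'): matches sub[3] = 'd'
All 4 characters matched => is a subsequence

1


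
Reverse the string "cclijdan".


Input: cclijdan
Reading characters right to left:
  Position 7: 'n'
  Position 6: 'a'
  Position 5: 'd'
  Position 4: 'j'
  Position 3: 'i'
  Position 2: 'l'
  Position 1: 'c'
  Position 0: 'c'
Reversed: nadjilcc

nadjilcc


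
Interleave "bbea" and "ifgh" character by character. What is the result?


Interleaving "bbea" and "ifgh":
  Position 0: 'b' from first, 'i' from second => "bi"
  Position 1: 'b' from first, 'f' from second => "bf"
  Position 2: 'e' from first, 'g' from second => "eg"
  Position 3: 'a' from first, 'h' from second => "ah"
Result: bibfegah

bibfegah


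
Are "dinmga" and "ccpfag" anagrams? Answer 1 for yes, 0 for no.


Strings: "dinmga", "ccpfag"
Sorted first:  adgimn
Sorted second: accfgp
Differ at position 1: 'd' vs 'c' => not anagrams

0


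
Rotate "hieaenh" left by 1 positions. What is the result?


Input: "hieaenh", rotate left by 1
First 1 characters: "h"
Remaining characters: "ieaenh"
Concatenate remaining + first: "ieaenh" + "h" = "ieaenhh"

ieaenhh


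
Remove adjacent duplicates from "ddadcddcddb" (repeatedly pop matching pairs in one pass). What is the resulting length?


Input: ddadcddcddb
Stack-based adjacent duplicate removal:
  Read 'd': push. Stack: d
  Read 'd': matches stack top 'd' => pop. Stack: (empty)
  Read 'a': push. Stack: a
  Read 'd': push. Stack: ad
  Read 'c': push. Stack: adc
  Read 'd': push. Stack: adcd
  Read 'd': matches stack top 'd' => pop. Stack: adc
  Read 'c': matches stack top 'c' => pop. Stack: ad
  Read 'd': matches stack top 'd' => pop. Stack: a
  Read 'd': push. Stack: ad
  Read 'b': push. Stack: adb
Final stack: "adb" (length 3)

3


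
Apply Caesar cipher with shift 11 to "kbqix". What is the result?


Caesar cipher: shift "kbqix" by 11
  'k' (pos 10) + 11 = pos 21 = 'v'
  'b' (pos 1) + 11 = pos 12 = 'm'
  'q' (pos 16) + 11 = pos 1 = 'b'
  'i' (pos 8) + 11 = pos 19 = 't'
  'x' (pos 23) + 11 = pos 8 = 'i'
Result: vmbti

vmbti


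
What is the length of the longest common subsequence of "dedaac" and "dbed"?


LCS of "dedaac" and "dbed"
DP table:
           d    b    e    d
      0    0    0    0    0
  d   0    1    1    1    1
  e   0    1    1    2    2
  d   0    1    1    2    3
  a   0    1    1    2    3
  a   0    1    1    2    3
  c   0    1    1    2    3
LCS length = dp[6][4] = 3

3


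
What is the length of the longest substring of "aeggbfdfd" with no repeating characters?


Input: "aeggbfdfd"
Sliding window (track last position of each char):
  Position 0 ('a'): window [0,0] length 1 -- new best
  Position 1 ('e'): window [0,1] length 2 -- new best
  Position 2 ('g'): window [0,2] length 3 -- new best
  Position 3 ('g'): repeat (last at 2), move window start to 3
  Position 3 ('g'): window [3,3] length 1
  Position 4 ('b'): window [3,4] length 2
  Position 5 ('f'): window [3,5] length 3
  Position 6 ('d'): window [3,6] length 4 -- new best
  Position 7 ('f'): repeat (last at 5), move window start to 6
  Position 7 ('f'): window [6,7] length 2
  Position 8 ('d'): repeat (last at 6), move window start to 7
  Position 8 ('d'): window [7,8] length 2
Longest substring with no repeats: "gbfd" with length 4

4


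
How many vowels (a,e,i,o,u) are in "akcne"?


Input: akcne
Checking each character:
  'a' at position 0: vowel (running total: 1)
  'k' at position 1: consonant
  'c' at position 2: consonant
  'n' at position 3: consonant
  'e' at position 4: vowel (running total: 2)
Total vowels: 2

2


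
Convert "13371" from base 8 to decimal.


Input: "13371" in base 8
Positional expansion:
  Digit '1' (value 1) x 8^4 = 4096
  Digit '3' (value 3) x 8^3 = 1536
  Digit '3' (value 3) x 8^2 = 192
  Digit '7' (value 7) x 8^1 = 56
  Digit '1' (value 1) x 8^0 = 1
Sum = 5881

5881


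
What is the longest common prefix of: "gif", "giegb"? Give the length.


Words: gif, giegb
  Position 0: all 'g' => match
  Position 1: all 'i' => match
  Position 2: ('f', 'e') => mismatch, stop
LCP = "gi" (length 2)

2


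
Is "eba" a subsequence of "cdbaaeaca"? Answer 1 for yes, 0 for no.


Check if "eba" is a subsequence of "cdbaaeaca"
Greedy scan:
  Position 0 ('c'): no match needed
  Position 1 ('d'): no match needed
  Position 2 ('b'): no match needed
  Position 3 ('a'): no match needed
  Position 4 ('a'): no match needed
  Position 5 ('e'): matches sub[0] = 'e'
  Position 6 ('a'): no match needed
  Position 7 ('c'): no match needed
  Position 8 ('a'): no match needed
Only matched 1/3 characters => not a subsequence

0


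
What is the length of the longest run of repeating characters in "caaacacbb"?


Input: "caaacacbb"
Scanning for longest run:
  Position 1 ('a'): new char, reset run to 1
  Position 2 ('a'): continues run of 'a', length=2
  Position 3 ('a'): continues run of 'a', length=3
  Position 4 ('c'): new char, reset run to 1
  Position 5 ('a'): new char, reset run to 1
  Position 6 ('c'): new char, reset run to 1
  Position 7 ('b'): new char, reset run to 1
  Position 8 ('b'): continues run of 'b', length=2
Longest run: 'a' with length 3

3


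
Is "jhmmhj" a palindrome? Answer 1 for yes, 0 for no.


Input: jhmmhj
Reversed: jhmmhj
  Compare pos 0 ('j') with pos 5 ('j'): match
  Compare pos 1 ('h') with pos 4 ('h'): match
  Compare pos 2 ('m') with pos 3 ('m'): match
Result: palindrome

1


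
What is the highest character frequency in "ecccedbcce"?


Input: ecccedbcce
Character counts:
  'b': 1
  'c': 5
  'd': 1
  'e': 3
Maximum frequency: 5

5


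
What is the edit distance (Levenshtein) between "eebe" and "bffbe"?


Computing edit distance: "eebe" -> "bffbe"
DP table:
           b    f    f    b    e
      0    1    2    3    4    5
  e   1    1    2    3    4    4
  e   2    2    2    3    4    4
  b   3    2    3    3    3    4
  e   4    3    3    4    4    3
Edit distance = dp[4][5] = 3

3


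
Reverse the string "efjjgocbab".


Input: efjjgocbab
Reading characters right to left:
  Position 9: 'b'
  Position 8: 'a'
  Position 7: 'b'
  Position 6: 'c'
  Position 5: 'o'
  Position 4: 'g'
  Position 3: 'j'
  Position 2: 'j'
  Position 1: 'f'
  Position 0: 'e'
Reversed: babcogjjfe

babcogjjfe


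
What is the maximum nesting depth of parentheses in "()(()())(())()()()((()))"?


Input: "()(()())(())()()()((()))"
Tracking depth:
  Position 0 '(': depth becomes 1
  Position 1 ')': depth becomes 0
  Position 2 '(': depth becomes 1
  Position 3 '(': depth becomes 2
  Position 4 ')': depth becomes 1
  Position 5 '(': depth becomes 2
  Position 6 ')': depth becomes 1
  Position 7 ')': depth becomes 0
  Position 8 '(': depth becomes 1
  Position 9 '(': depth becomes 2
  Position 10 ')': depth becomes 1
  Position 11 ')': depth becomes 0
  Position 12 '(': depth becomes 1
  Position 13 ')': depth becomes 0
  Position 14 '(': depth becomes 1
  Position 15 ')': depth becomes 0
  Position 16 '(': depth becomes 1
  Position 17 ')': depth becomes 0
  Position 18 '(': depth becomes 1
  Position 19 '(': depth becomes 2
  Position 20 '(': depth becomes 3
  Position 21 ')': depth becomes 2
  Position 22 ')': depth becomes 1
  Position 23 ')': depth becomes 0
Maximum depth reached: 3

3


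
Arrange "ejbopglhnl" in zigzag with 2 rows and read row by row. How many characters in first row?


Zigzag "ejbopglhnl" into 2 rows:
Placing characters:
  'e' => row 0
  'j' => row 1
  'b' => row 0
  'o' => row 1
  'p' => row 0
  'g' => row 1
  'l' => row 0
  'h' => row 1
  'n' => row 0
  'l' => row 1
Rows:
  Row 0: "ebpln"
  Row 1: "joghl"
First row length: 5

5


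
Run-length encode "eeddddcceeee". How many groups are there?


Input: eeddddcceeee
Scanning for consecutive runs:
  Group 1: 'e' x 2 (positions 0-1)
  Group 2: 'd' x 4 (positions 2-5)
  Group 3: 'c' x 2 (positions 6-7)
  Group 4: 'e' x 4 (positions 8-11)
Total groups: 4

4


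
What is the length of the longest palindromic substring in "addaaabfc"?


Input: "addaaabfc"
Checking substrings for palindromes:
  [0:4] "adda" (len 4) => palindrome
  [3:6] "aaa" (len 3) => palindrome
  [1:3] "dd" (len 2) => palindrome
  [3:5] "aa" (len 2) => palindrome
  [4:6] "aa" (len 2) => palindrome
Longest palindromic substring: "adda" with length 4

4


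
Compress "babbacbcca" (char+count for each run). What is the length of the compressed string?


Input: babbacbcca
Runs:
  'b' x 1 => "b1"
  'a' x 1 => "a1"
  'b' x 2 => "b2"
  'a' x 1 => "a1"
  'c' x 1 => "c1"
  'b' x 1 => "b1"
  'c' x 2 => "c2"
  'a' x 1 => "a1"
Compressed: "b1a1b2a1c1b1c2a1"
Compressed length: 16

16


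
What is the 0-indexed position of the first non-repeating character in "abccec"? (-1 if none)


Input: abccec
Character frequencies:
  'a': 1
  'b': 1
  'c': 3
  'e': 1
Scanning left to right for freq == 1:
  Position 0 ('a'): unique! => answer = 0

0


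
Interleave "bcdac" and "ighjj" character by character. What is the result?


Interleaving "bcdac" and "ighjj":
  Position 0: 'b' from first, 'i' from second => "bi"
  Position 1: 'c' from first, 'g' from second => "cg"
  Position 2: 'd' from first, 'h' from second => "dh"
  Position 3: 'a' from first, 'j' from second => "aj"
  Position 4: 'c' from first, 'j' from second => "cj"
Result: bicgdhajcj

bicgdhajcj


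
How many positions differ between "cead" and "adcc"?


Comparing "cead" and "adcc" position by position:
  Position 0: 'c' vs 'a' => DIFFER
  Position 1: 'e' vs 'd' => DIFFER
  Position 2: 'a' vs 'c' => DIFFER
  Position 3: 'd' vs 'c' => DIFFER
Positions that differ: 4

4


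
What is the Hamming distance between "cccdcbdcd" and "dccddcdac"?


Comparing "cccdcbdcd" and "dccddcdac" position by position:
  Position 0: 'c' vs 'd' => differ
  Position 1: 'c' vs 'c' => same
  Position 2: 'c' vs 'c' => same
  Position 3: 'd' vs 'd' => same
  Position 4: 'c' vs 'd' => differ
  Position 5: 'b' vs 'c' => differ
  Position 6: 'd' vs 'd' => same
  Position 7: 'c' vs 'a' => differ
  Position 8: 'd' vs 'c' => differ
Total differences (Hamming distance): 5

5


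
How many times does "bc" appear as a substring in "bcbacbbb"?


Searching for "bc" in "bcbacbbb"
Scanning each position:
  Position 0: "bc" => MATCH
  Position 1: "cb" => no
  Position 2: "ba" => no
  Position 3: "ac" => no
  Position 4: "cb" => no
  Position 5: "bb" => no
  Position 6: "bb" => no
Total occurrences: 1

1


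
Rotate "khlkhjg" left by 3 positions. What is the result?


Input: "khlkhjg", rotate left by 3
First 3 characters: "khl"
Remaining characters: "khjg"
Concatenate remaining + first: "khjg" + "khl" = "khjgkhl"

khjgkhl


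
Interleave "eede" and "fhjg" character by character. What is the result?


Interleaving "eede" and "fhjg":
  Position 0: 'e' from first, 'f' from second => "ef"
  Position 1: 'e' from first, 'h' from second => "eh"
  Position 2: 'd' from first, 'j' from second => "dj"
  Position 3: 'e' from first, 'g' from second => "eg"
Result: efehdjeg

efehdjeg


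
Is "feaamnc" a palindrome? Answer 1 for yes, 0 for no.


Input: feaamnc
Reversed: cnmaaef
  Compare pos 0 ('f') with pos 6 ('c'): MISMATCH
  Compare pos 1 ('e') with pos 5 ('n'): MISMATCH
  Compare pos 2 ('a') with pos 4 ('m'): MISMATCH
Result: not a palindrome

0


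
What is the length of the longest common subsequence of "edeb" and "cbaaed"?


LCS of "edeb" and "cbaaed"
DP table:
           c    b    a    a    e    d
      0    0    0    0    0    0    0
  e   0    0    0    0    0    1    1
  d   0    0    0    0    0    1    2
  e   0    0    0    0    0    1    2
  b   0    0    1    1    1    1    2
LCS length = dp[4][6] = 2

2


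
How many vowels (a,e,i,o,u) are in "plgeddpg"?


Input: plgeddpg
Checking each character:
  'p' at position 0: consonant
  'l' at position 1: consonant
  'g' at position 2: consonant
  'e' at position 3: vowel (running total: 1)
  'd' at position 4: consonant
  'd' at position 5: consonant
  'p' at position 6: consonant
  'g' at position 7: consonant
Total vowels: 1

1


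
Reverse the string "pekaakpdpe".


Input: pekaakpdpe
Reading characters right to left:
  Position 9: 'e'
  Position 8: 'p'
  Position 7: 'd'
  Position 6: 'p'
  Position 5: 'k'
  Position 4: 'a'
  Position 3: 'a'
  Position 2: 'k'
  Position 1: 'e'
  Position 0: 'p'
Reversed: epdpkaakep

epdpkaakep


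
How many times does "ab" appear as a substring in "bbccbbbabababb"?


Searching for "ab" in "bbccbbbabababb"
Scanning each position:
  Position 0: "bb" => no
  Position 1: "bc" => no
  Position 2: "cc" => no
  Position 3: "cb" => no
  Position 4: "bb" => no
  Position 5: "bb" => no
  Position 6: "ba" => no
  Position 7: "ab" => MATCH
  Position 8: "ba" => no
  Position 9: "ab" => MATCH
  Position 10: "ba" => no
  Position 11: "ab" => MATCH
  Position 12: "bb" => no
Total occurrences: 3

3


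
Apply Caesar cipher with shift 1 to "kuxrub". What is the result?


Caesar cipher: shift "kuxrub" by 1
  'k' (pos 10) + 1 = pos 11 = 'l'
  'u' (pos 20) + 1 = pos 21 = 'v'
  'x' (pos 23) + 1 = pos 24 = 'y'
  'r' (pos 17) + 1 = pos 18 = 's'
  'u' (pos 20) + 1 = pos 21 = 'v'
  'b' (pos 1) + 1 = pos 2 = 'c'
Result: lvysvc

lvysvc


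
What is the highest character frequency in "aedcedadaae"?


Input: aedcedadaae
Character counts:
  'a': 4
  'c': 1
  'd': 3
  'e': 3
Maximum frequency: 4

4


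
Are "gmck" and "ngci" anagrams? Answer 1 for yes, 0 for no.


Strings: "gmck", "ngci"
Sorted first:  cgkm
Sorted second: cgin
Differ at position 2: 'k' vs 'i' => not anagrams

0


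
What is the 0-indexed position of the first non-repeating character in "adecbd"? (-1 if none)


Input: adecbd
Character frequencies:
  'a': 1
  'b': 1
  'c': 1
  'd': 2
  'e': 1
Scanning left to right for freq == 1:
  Position 0 ('a'): unique! => answer = 0

0


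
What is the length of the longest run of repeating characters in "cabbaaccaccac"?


Input: "cabbaaccaccac"
Scanning for longest run:
  Position 1 ('a'): new char, reset run to 1
  Position 2 ('b'): new char, reset run to 1
  Position 3 ('b'): continues run of 'b', length=2
  Position 4 ('a'): new char, reset run to 1
  Position 5 ('a'): continues run of 'a', length=2
  Position 6 ('c'): new char, reset run to 1
  Position 7 ('c'): continues run of 'c', length=2
  Position 8 ('a'): new char, reset run to 1
  Position 9 ('c'): new char, reset run to 1
  Position 10 ('c'): continues run of 'c', length=2
  Position 11 ('a'): new char, reset run to 1
  Position 12 ('c'): new char, reset run to 1
Longest run: 'b' with length 2

2


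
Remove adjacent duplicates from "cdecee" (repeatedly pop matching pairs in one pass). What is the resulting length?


Input: cdecee
Stack-based adjacent duplicate removal:
  Read 'c': push. Stack: c
  Read 'd': push. Stack: cd
  Read 'e': push. Stack: cde
  Read 'c': push. Stack: cdec
  Read 'e': push. Stack: cdece
  Read 'e': matches stack top 'e' => pop. Stack: cdec
Final stack: "cdec" (length 4)

4


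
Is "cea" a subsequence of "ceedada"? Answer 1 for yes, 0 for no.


Check if "cea" is a subsequence of "ceedada"
Greedy scan:
  Position 0 ('c'): matches sub[0] = 'c'
  Position 1 ('e'): matches sub[1] = 'e'
  Position 2 ('e'): no match needed
  Position 3 ('d'): no match needed
  Position 4 ('a'): matches sub[2] = 'a'
  Position 5 ('d'): no match needed
  Position 6 ('a'): no match needed
All 3 characters matched => is a subsequence

1


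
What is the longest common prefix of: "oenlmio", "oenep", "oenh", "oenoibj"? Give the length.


Words: oenlmio, oenep, oenh, oenoibj
  Position 0: all 'o' => match
  Position 1: all 'e' => match
  Position 2: all 'n' => match
  Position 3: ('l', 'e', 'h', 'o') => mismatch, stop
LCP = "oen" (length 3)

3


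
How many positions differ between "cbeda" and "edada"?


Comparing "cbeda" and "edada" position by position:
  Position 0: 'c' vs 'e' => DIFFER
  Position 1: 'b' vs 'd' => DIFFER
  Position 2: 'e' vs 'a' => DIFFER
  Position 3: 'd' vs 'd' => same
  Position 4: 'a' vs 'a' => same
Positions that differ: 3

3


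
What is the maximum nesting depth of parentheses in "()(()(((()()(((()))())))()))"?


Input: "()(()(((()()(((()))())))()))"
Tracking depth:
  Position 0 '(': depth becomes 1
  Position 1 ')': depth becomes 0
  Position 2 '(': depth becomes 1
  Position 3 '(': depth becomes 2
  Position 4 ')': depth becomes 1
  Position 5 '(': depth becomes 2
  Position 6 '(': depth becomes 3
  Position 7 '(': depth becomes 4
  Position 8 '(': depth becomes 5
  Position 9 ')': depth becomes 4
  Position 10 '(': depth becomes 5
  Position 11 ')': depth becomes 4
  Position 12 '(': depth becomes 5
  Position 13 '(': depth becomes 6
  Position 14 '(': depth becomes 7
  Position 15 '(': depth becomes 8
  Position 16 ')': depth becomes 7
  Position 17 ')': depth becomes 6
  Position 18 ')': depth becomes 5
  Position 19 '(': depth becomes 6
  Position 20 ')': depth becomes 5
  Position 21 ')': depth becomes 4
  Position 22 ')': depth becomes 3
  Position 23 ')': depth becomes 2
  Position 24 '(': depth becomes 3
  Position 25 ')': depth becomes 2
  Position 26 ')': depth becomes 1
  Position 27 ')': depth becomes 0
Maximum depth reached: 8

8


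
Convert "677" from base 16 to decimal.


Input: "677" in base 16
Positional expansion:
  Digit '6' (value 6) x 16^2 = 1536
  Digit '7' (value 7) x 16^1 = 112
  Digit '7' (value 7) x 16^0 = 7
Sum = 1655

1655


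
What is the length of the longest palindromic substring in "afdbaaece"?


Input: "afdbaaece"
Checking substrings for palindromes:
  [6:9] "ece" (len 3) => palindrome
  [4:6] "aa" (len 2) => palindrome
Longest palindromic substring: "ece" with length 3

3


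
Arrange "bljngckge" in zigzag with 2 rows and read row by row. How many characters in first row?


Zigzag "bljngckge" into 2 rows:
Placing characters:
  'b' => row 0
  'l' => row 1
  'j' => row 0
  'n' => row 1
  'g' => row 0
  'c' => row 1
  'k' => row 0
  'g' => row 1
  'e' => row 0
Rows:
  Row 0: "bjgke"
  Row 1: "lncg"
First row length: 5

5


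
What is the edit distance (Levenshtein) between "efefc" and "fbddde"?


Computing edit distance: "efefc" -> "fbddde"
DP table:
           f    b    d    d    d    e
      0    1    2    3    4    5    6
  e   1    1    2    3    4    5    5
  f   2    1    2    3    4    5    6
  e   3    2    2    3    4    5    5
  f   4    3    3    3    4    5    6
  c   5    4    4    4    4    5    6
Edit distance = dp[5][6] = 6

6


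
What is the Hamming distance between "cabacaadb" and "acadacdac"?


Comparing "cabacaadb" and "acadacdac" position by position:
  Position 0: 'c' vs 'a' => differ
  Position 1: 'a' vs 'c' => differ
  Position 2: 'b' vs 'a' => differ
  Position 3: 'a' vs 'd' => differ
  Position 4: 'c' vs 'a' => differ
  Position 5: 'a' vs 'c' => differ
  Position 6: 'a' vs 'd' => differ
  Position 7: 'd' vs 'a' => differ
  Position 8: 'b' vs 'c' => differ
Total differences (Hamming distance): 9

9


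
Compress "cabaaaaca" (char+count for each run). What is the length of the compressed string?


Input: cabaaaaca
Runs:
  'c' x 1 => "c1"
  'a' x 1 => "a1"
  'b' x 1 => "b1"
  'a' x 4 => "a4"
  'c' x 1 => "c1"
  'a' x 1 => "a1"
Compressed: "c1a1b1a4c1a1"
Compressed length: 12

12


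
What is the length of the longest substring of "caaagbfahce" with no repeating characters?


Input: "caaagbfahce"
Sliding window (track last position of each char):
  Position 0 ('c'): window [0,0] length 1 -- new best
  Position 1 ('a'): window [0,1] length 2 -- new best
  Position 2 ('a'): repeat (last at 1), move window start to 2
  Position 2 ('a'): window [2,2] length 1
  Position 3 ('a'): repeat (last at 2), move window start to 3
  Position 3 ('a'): window [3,3] length 1
  Position 4 ('g'): window [3,4] length 2
  Position 5 ('b'): window [3,5] length 3 -- new best
  Position 6 ('f'): window [3,6] length 4 -- new best
  Position 7 ('a'): repeat (last at 3), move window start to 4
  Position 7 ('a'): window [4,7] length 4
  Position 8 ('h'): window [4,8] length 5 -- new best
  Position 9 ('c'): window [4,9] length 6 -- new best
  Position 10 ('e'): window [4,10] length 7 -- new best
Longest substring with no repeats: "gbfahce" with length 7

7


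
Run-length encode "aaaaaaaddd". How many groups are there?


Input: aaaaaaaddd
Scanning for consecutive runs:
  Group 1: 'a' x 7 (positions 0-6)
  Group 2: 'd' x 3 (positions 7-9)
Total groups: 2

2


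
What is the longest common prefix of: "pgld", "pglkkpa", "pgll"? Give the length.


Words: pgld, pglkkpa, pgll
  Position 0: all 'p' => match
  Position 1: all 'g' => match
  Position 2: all 'l' => match
  Position 3: ('d', 'k', 'l') => mismatch, stop
LCP = "pgl" (length 3)

3


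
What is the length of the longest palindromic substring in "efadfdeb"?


Input: "efadfdeb"
Checking substrings for palindromes:
  [3:6] "dfd" (len 3) => palindrome
Longest palindromic substring: "dfd" with length 3

3


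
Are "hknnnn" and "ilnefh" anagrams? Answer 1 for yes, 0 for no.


Strings: "hknnnn", "ilnefh"
Sorted first:  hknnnn
Sorted second: efhiln
Differ at position 0: 'h' vs 'e' => not anagrams

0


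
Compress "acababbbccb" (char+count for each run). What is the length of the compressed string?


Input: acababbbccb
Runs:
  'a' x 1 => "a1"
  'c' x 1 => "c1"
  'a' x 1 => "a1"
  'b' x 1 => "b1"
  'a' x 1 => "a1"
  'b' x 3 => "b3"
  'c' x 2 => "c2"
  'b' x 1 => "b1"
Compressed: "a1c1a1b1a1b3c2b1"
Compressed length: 16

16


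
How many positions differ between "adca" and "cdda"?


Comparing "adca" and "cdda" position by position:
  Position 0: 'a' vs 'c' => DIFFER
  Position 1: 'd' vs 'd' => same
  Position 2: 'c' vs 'd' => DIFFER
  Position 3: 'a' vs 'a' => same
Positions that differ: 2

2


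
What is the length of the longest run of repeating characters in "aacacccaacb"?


Input: "aacacccaacb"
Scanning for longest run:
  Position 1 ('a'): continues run of 'a', length=2
  Position 2 ('c'): new char, reset run to 1
  Position 3 ('a'): new char, reset run to 1
  Position 4 ('c'): new char, reset run to 1
  Position 5 ('c'): continues run of 'c', length=2
  Position 6 ('c'): continues run of 'c', length=3
  Position 7 ('a'): new char, reset run to 1
  Position 8 ('a'): continues run of 'a', length=2
  Position 9 ('c'): new char, reset run to 1
  Position 10 ('b'): new char, reset run to 1
Longest run: 'c' with length 3

3


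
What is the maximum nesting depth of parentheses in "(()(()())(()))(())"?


Input: "(()(()())(()))(())"
Tracking depth:
  Position 0 '(': depth becomes 1
  Position 1 '(': depth becomes 2
  Position 2 ')': depth becomes 1
  Position 3 '(': depth becomes 2
  Position 4 '(': depth becomes 3
  Position 5 ')': depth becomes 2
  Position 6 '(': depth becomes 3
  Position 7 ')': depth becomes 2
  Position 8 ')': depth becomes 1
  Position 9 '(': depth becomes 2
  Position 10 '(': depth becomes 3
  Position 11 ')': depth becomes 2
  Position 12 ')': depth becomes 1
  Position 13 ')': depth becomes 0
  Position 14 '(': depth becomes 1
  Position 15 '(': depth becomes 2
  Position 16 ')': depth becomes 1
  Position 17 ')': depth becomes 0
Maximum depth reached: 3

3


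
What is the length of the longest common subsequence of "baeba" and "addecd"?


LCS of "baeba" and "addecd"
DP table:
           a    d    d    e    c    d
      0    0    0    0    0    0    0
  b   0    0    0    0    0    0    0
  a   0    1    1    1    1    1    1
  e   0    1    1    1    2    2    2
  b   0    1    1    1    2    2    2
  a   0    1    1    1    2    2    2
LCS length = dp[5][6] = 2

2


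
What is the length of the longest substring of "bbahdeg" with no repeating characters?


Input: "bbahdeg"
Sliding window (track last position of each char):
  Position 0 ('b'): window [0,0] length 1 -- new best
  Position 1 ('b'): repeat (last at 0), move window start to 1
  Position 1 ('b'): window [1,1] length 1
  Position 2 ('a'): window [1,2] length 2 -- new best
  Position 3 ('h'): window [1,3] length 3 -- new best
  Position 4 ('d'): window [1,4] length 4 -- new best
  Position 5 ('e'): window [1,5] length 5 -- new best
  Position 6 ('g'): window [1,6] length 6 -- new best
Longest substring with no repeats: "bahdeg" with length 6

6


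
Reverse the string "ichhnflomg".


Input: ichhnflomg
Reading characters right to left:
  Position 9: 'g'
  Position 8: 'm'
  Position 7: 'o'
  Position 6: 'l'
  Position 5: 'f'
  Position 4: 'n'
  Position 3: 'h'
  Position 2: 'h'
  Position 1: 'c'
  Position 0: 'i'
Reversed: gmolfnhhci

gmolfnhhci


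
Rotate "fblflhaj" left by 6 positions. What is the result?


Input: "fblflhaj", rotate left by 6
First 6 characters: "fblflh"
Remaining characters: "aj"
Concatenate remaining + first: "aj" + "fblflh" = "ajfblflh"

ajfblflh


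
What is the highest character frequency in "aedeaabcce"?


Input: aedeaabcce
Character counts:
  'a': 3
  'b': 1
  'c': 2
  'd': 1
  'e': 3
Maximum frequency: 3

3


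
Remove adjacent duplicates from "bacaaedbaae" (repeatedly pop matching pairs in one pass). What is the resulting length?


Input: bacaaedbaae
Stack-based adjacent duplicate removal:
  Read 'b': push. Stack: b
  Read 'a': push. Stack: ba
  Read 'c': push. Stack: bac
  Read 'a': push. Stack: baca
  Read 'a': matches stack top 'a' => pop. Stack: bac
  Read 'e': push. Stack: bace
  Read 'd': push. Stack: baced
  Read 'b': push. Stack: bacedb
  Read 'a': push. Stack: bacedba
  Read 'a': matches stack top 'a' => pop. Stack: bacedb
  Read 'e': push. Stack: bacedbe
Final stack: "bacedbe" (length 7)

7


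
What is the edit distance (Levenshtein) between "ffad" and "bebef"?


Computing edit distance: "ffad" -> "bebef"
DP table:
           b    e    b    e    f
      0    1    2    3    4    5
  f   1    1    2    3    4    4
  f   2    2    2    3    4    4
  a   3    3    3    3    4    5
  d   4    4    4    4    4    5
Edit distance = dp[4][5] = 5

5


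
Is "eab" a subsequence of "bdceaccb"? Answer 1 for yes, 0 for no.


Check if "eab" is a subsequence of "bdceaccb"
Greedy scan:
  Position 0 ('b'): no match needed
  Position 1 ('d'): no match needed
  Position 2 ('c'): no match needed
  Position 3 ('e'): matches sub[0] = 'e'
  Position 4 ('a'): matches sub[1] = 'a'
  Position 5 ('c'): no match needed
  Position 6 ('c'): no match needed
  Position 7 ('b'): matches sub[2] = 'b'
All 3 characters matched => is a subsequence

1


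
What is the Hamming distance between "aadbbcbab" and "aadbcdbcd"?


Comparing "aadbbcbab" and "aadbcdbcd" position by position:
  Position 0: 'a' vs 'a' => same
  Position 1: 'a' vs 'a' => same
  Position 2: 'd' vs 'd' => same
  Position 3: 'b' vs 'b' => same
  Position 4: 'b' vs 'c' => differ
  Position 5: 'c' vs 'd' => differ
  Position 6: 'b' vs 'b' => same
  Position 7: 'a' vs 'c' => differ
  Position 8: 'b' vs 'd' => differ
Total differences (Hamming distance): 4

4


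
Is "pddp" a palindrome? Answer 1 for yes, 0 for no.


Input: pddp
Reversed: pddp
  Compare pos 0 ('p') with pos 3 ('p'): match
  Compare pos 1 ('d') with pos 2 ('d'): match
Result: palindrome

1


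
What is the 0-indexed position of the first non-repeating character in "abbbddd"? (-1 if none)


Input: abbbddd
Character frequencies:
  'a': 1
  'b': 3
  'd': 3
Scanning left to right for freq == 1:
  Position 0 ('a'): unique! => answer = 0

0


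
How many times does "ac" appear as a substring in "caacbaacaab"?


Searching for "ac" in "caacbaacaab"
Scanning each position:
  Position 0: "ca" => no
  Position 1: "aa" => no
  Position 2: "ac" => MATCH
  Position 3: "cb" => no
  Position 4: "ba" => no
  Position 5: "aa" => no
  Position 6: "ac" => MATCH
  Position 7: "ca" => no
  Position 8: "aa" => no
  Position 9: "ab" => no
Total occurrences: 2

2


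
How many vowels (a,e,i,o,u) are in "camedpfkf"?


Input: camedpfkf
Checking each character:
  'c' at position 0: consonant
  'a' at position 1: vowel (running total: 1)
  'm' at position 2: consonant
  'e' at position 3: vowel (running total: 2)
  'd' at position 4: consonant
  'p' at position 5: consonant
  'f' at position 6: consonant
  'k' at position 7: consonant
  'f' at position 8: consonant
Total vowels: 2

2


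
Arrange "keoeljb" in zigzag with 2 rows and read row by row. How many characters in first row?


Zigzag "keoeljb" into 2 rows:
Placing characters:
  'k' => row 0
  'e' => row 1
  'o' => row 0
  'e' => row 1
  'l' => row 0
  'j' => row 1
  'b' => row 0
Rows:
  Row 0: "kolb"
  Row 1: "eej"
First row length: 4

4


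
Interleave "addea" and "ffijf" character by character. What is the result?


Interleaving "addea" and "ffijf":
  Position 0: 'a' from first, 'f' from second => "af"
  Position 1: 'd' from first, 'f' from second => "df"
  Position 2: 'd' from first, 'i' from second => "di"
  Position 3: 'e' from first, 'j' from second => "ej"
  Position 4: 'a' from first, 'f' from second => "af"
Result: afdfdiejaf

afdfdiejaf


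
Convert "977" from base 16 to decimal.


Input: "977" in base 16
Positional expansion:
  Digit '9' (value 9) x 16^2 = 2304
  Digit '7' (value 7) x 16^1 = 112
  Digit '7' (value 7) x 16^0 = 7
Sum = 2423

2423


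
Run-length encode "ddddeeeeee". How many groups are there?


Input: ddddeeeeee
Scanning for consecutive runs:
  Group 1: 'd' x 4 (positions 0-3)
  Group 2: 'e' x 6 (positions 4-9)
Total groups: 2

2


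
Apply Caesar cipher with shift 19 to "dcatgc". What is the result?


Caesar cipher: shift "dcatgc" by 19
  'd' (pos 3) + 19 = pos 22 = 'w'
  'c' (pos 2) + 19 = pos 21 = 'v'
  'a' (pos 0) + 19 = pos 19 = 't'
  't' (pos 19) + 19 = pos 12 = 'm'
  'g' (pos 6) + 19 = pos 25 = 'z'
  'c' (pos 2) + 19 = pos 21 = 'v'
Result: wvtmzv

wvtmzv


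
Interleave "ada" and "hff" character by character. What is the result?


Interleaving "ada" and "hff":
  Position 0: 'a' from first, 'h' from second => "ah"
  Position 1: 'd' from first, 'f' from second => "df"
  Position 2: 'a' from first, 'f' from second => "af"
Result: ahdfaf

ahdfaf


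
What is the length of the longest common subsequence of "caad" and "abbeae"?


LCS of "caad" and "abbeae"
DP table:
           a    b    b    e    a    e
      0    0    0    0    0    0    0
  c   0    0    0    0    0    0    0
  a   0    1    1    1    1    1    1
  a   0    1    1    1    1    2    2
  d   0    1    1    1    1    2    2
LCS length = dp[4][6] = 2

2


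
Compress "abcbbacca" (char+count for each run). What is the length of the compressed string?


Input: abcbbacca
Runs:
  'a' x 1 => "a1"
  'b' x 1 => "b1"
  'c' x 1 => "c1"
  'b' x 2 => "b2"
  'a' x 1 => "a1"
  'c' x 2 => "c2"
  'a' x 1 => "a1"
Compressed: "a1b1c1b2a1c2a1"
Compressed length: 14

14


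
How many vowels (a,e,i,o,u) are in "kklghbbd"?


Input: kklghbbd
Checking each character:
  'k' at position 0: consonant
  'k' at position 1: consonant
  'l' at position 2: consonant
  'g' at position 3: consonant
  'h' at position 4: consonant
  'b' at position 5: consonant
  'b' at position 6: consonant
  'd' at position 7: consonant
Total vowels: 0

0


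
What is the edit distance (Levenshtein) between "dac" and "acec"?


Computing edit distance: "dac" -> "acec"
DP table:
           a    c    e    c
      0    1    2    3    4
  d   1    1    2    3    4
  a   2    1    2    3    4
  c   3    2    1    2    3
Edit distance = dp[3][4] = 3

3


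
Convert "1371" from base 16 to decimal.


Input: "1371" in base 16
Positional expansion:
  Digit '1' (value 1) x 16^3 = 4096
  Digit '3' (value 3) x 16^2 = 768
  Digit '7' (value 7) x 16^1 = 112
  Digit '1' (value 1) x 16^0 = 1
Sum = 4977

4977


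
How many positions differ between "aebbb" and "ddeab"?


Comparing "aebbb" and "ddeab" position by position:
  Position 0: 'a' vs 'd' => DIFFER
  Position 1: 'e' vs 'd' => DIFFER
  Position 2: 'b' vs 'e' => DIFFER
  Position 3: 'b' vs 'a' => DIFFER
  Position 4: 'b' vs 'b' => same
Positions that differ: 4

4


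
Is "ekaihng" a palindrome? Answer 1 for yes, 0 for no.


Input: ekaihng
Reversed: gnhiake
  Compare pos 0 ('e') with pos 6 ('g'): MISMATCH
  Compare pos 1 ('k') with pos 5 ('n'): MISMATCH
  Compare pos 2 ('a') with pos 4 ('h'): MISMATCH
Result: not a palindrome

0


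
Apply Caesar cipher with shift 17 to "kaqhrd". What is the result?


Caesar cipher: shift "kaqhrd" by 17
  'k' (pos 10) + 17 = pos 1 = 'b'
  'a' (pos 0) + 17 = pos 17 = 'r'
  'q' (pos 16) + 17 = pos 7 = 'h'
  'h' (pos 7) + 17 = pos 24 = 'y'
  'r' (pos 17) + 17 = pos 8 = 'i'
  'd' (pos 3) + 17 = pos 20 = 'u'
Result: brhyiu

brhyiu


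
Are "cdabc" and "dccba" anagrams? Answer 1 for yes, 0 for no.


Strings: "cdabc", "dccba"
Sorted first:  abccd
Sorted second: abccd
Sorted forms match => anagrams

1


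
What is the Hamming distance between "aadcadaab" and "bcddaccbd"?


Comparing "aadcadaab" and "bcddaccbd" position by position:
  Position 0: 'a' vs 'b' => differ
  Position 1: 'a' vs 'c' => differ
  Position 2: 'd' vs 'd' => same
  Position 3: 'c' vs 'd' => differ
  Position 4: 'a' vs 'a' => same
  Position 5: 'd' vs 'c' => differ
  Position 6: 'a' vs 'c' => differ
  Position 7: 'a' vs 'b' => differ
  Position 8: 'b' vs 'd' => differ
Total differences (Hamming distance): 7

7


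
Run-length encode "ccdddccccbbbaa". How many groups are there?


Input: ccdddccccbbbaa
Scanning for consecutive runs:
  Group 1: 'c' x 2 (positions 0-1)
  Group 2: 'd' x 3 (positions 2-4)
  Group 3: 'c' x 4 (positions 5-8)
  Group 4: 'b' x 3 (positions 9-11)
  Group 5: 'a' x 2 (positions 12-13)
Total groups: 5

5


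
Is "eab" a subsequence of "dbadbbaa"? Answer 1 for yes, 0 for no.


Check if "eab" is a subsequence of "dbadbbaa"
Greedy scan:
  Position 0 ('d'): no match needed
  Position 1 ('b'): no match needed
  Position 2 ('a'): no match needed
  Position 3 ('d'): no match needed
  Position 4 ('b'): no match needed
  Position 5 ('b'): no match needed
  Position 6 ('a'): no match needed
  Position 7 ('a'): no match needed
Only matched 0/3 characters => not a subsequence

0


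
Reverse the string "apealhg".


Input: apealhg
Reading characters right to left:
  Position 6: 'g'
  Position 5: 'h'
  Position 4: 'l'
  Position 3: 'a'
  Position 2: 'e'
  Position 1: 'p'
  Position 0: 'a'
Reversed: ghlaepa

ghlaepa


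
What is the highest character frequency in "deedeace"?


Input: deedeace
Character counts:
  'a': 1
  'c': 1
  'd': 2
  'e': 4
Maximum frequency: 4

4


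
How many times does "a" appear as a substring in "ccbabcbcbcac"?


Searching for "a" in "ccbabcbcbcac"
Scanning each position:
  Position 0: "c" => no
  Position 1: "c" => no
  Position 2: "b" => no
  Position 3: "a" => MATCH
  Position 4: "b" => no
  Position 5: "c" => no
  Position 6: "b" => no
  Position 7: "c" => no
  Position 8: "b" => no
  Position 9: "c" => no
  Position 10: "a" => MATCH
  Position 11: "c" => no
Total occurrences: 2

2


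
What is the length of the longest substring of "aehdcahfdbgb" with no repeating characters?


Input: "aehdcahfdbgb"
Sliding window (track last position of each char):
  Position 0 ('a'): window [0,0] length 1 -- new best
  Position 1 ('e'): window [0,1] length 2 -- new best
  Position 2 ('h'): window [0,2] length 3 -- new best
  Position 3 ('d'): window [0,3] length 4 -- new best
  Position 4 ('c'): window [0,4] length 5 -- new best
  Position 5 ('a'): repeat (last at 0), move window start to 1
  Position 5 ('a'): window [1,5] length 5
  Position 6 ('h'): repeat (last at 2), move window start to 3
  Position 6 ('h'): window [3,6] length 4
  Position 7 ('f'): window [3,7] length 5
  Position 8 ('d'): repeat (last at 3), move window start to 4
  Position 8 ('d'): window [4,8] length 5
  Position 9 ('b'): window [4,9] length 6 -- new best
  Position 10 ('g'): window [4,10] length 7 -- new best
  Position 11 ('b'): repeat (last at 9), move window start to 10
  Position 11 ('b'): window [10,11] length 2
Longest substring with no repeats: "cahfdbg" with length 7

7
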